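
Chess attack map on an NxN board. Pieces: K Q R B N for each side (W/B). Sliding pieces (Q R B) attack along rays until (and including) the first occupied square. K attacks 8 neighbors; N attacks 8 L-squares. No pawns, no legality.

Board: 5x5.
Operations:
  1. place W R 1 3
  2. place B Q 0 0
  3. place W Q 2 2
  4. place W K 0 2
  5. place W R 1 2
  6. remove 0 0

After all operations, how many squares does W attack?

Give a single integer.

Op 1: place WR@(1,3)
Op 2: place BQ@(0,0)
Op 3: place WQ@(2,2)
Op 4: place WK@(0,2)
Op 5: place WR@(1,2)
Op 6: remove (0,0)
Per-piece attacks for W:
  WK@(0,2): attacks (0,3) (0,1) (1,2) (1,3) (1,1)
  WR@(1,2): attacks (1,3) (1,1) (1,0) (2,2) (0,2) [ray(0,1) blocked at (1,3); ray(1,0) blocked at (2,2); ray(-1,0) blocked at (0,2)]
  WR@(1,3): attacks (1,4) (1,2) (2,3) (3,3) (4,3) (0,3) [ray(0,-1) blocked at (1,2)]
  WQ@(2,2): attacks (2,3) (2,4) (2,1) (2,0) (3,2) (4,2) (1,2) (3,3) (4,4) (3,1) (4,0) (1,3) (1,1) (0,0) [ray(-1,0) blocked at (1,2); ray(-1,1) blocked at (1,3)]
Union (21 distinct): (0,0) (0,1) (0,2) (0,3) (1,0) (1,1) (1,2) (1,3) (1,4) (2,0) (2,1) (2,2) (2,3) (2,4) (3,1) (3,2) (3,3) (4,0) (4,2) (4,3) (4,4)

Answer: 21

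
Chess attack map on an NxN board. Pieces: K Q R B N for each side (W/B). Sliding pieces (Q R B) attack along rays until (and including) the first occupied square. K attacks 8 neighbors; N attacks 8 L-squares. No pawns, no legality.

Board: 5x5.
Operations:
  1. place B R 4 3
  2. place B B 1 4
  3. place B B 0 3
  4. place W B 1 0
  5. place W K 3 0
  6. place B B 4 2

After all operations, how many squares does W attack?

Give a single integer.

Answer: 8

Derivation:
Op 1: place BR@(4,3)
Op 2: place BB@(1,4)
Op 3: place BB@(0,3)
Op 4: place WB@(1,0)
Op 5: place WK@(3,0)
Op 6: place BB@(4,2)
Per-piece attacks for W:
  WB@(1,0): attacks (2,1) (3,2) (4,3) (0,1) [ray(1,1) blocked at (4,3)]
  WK@(3,0): attacks (3,1) (4,0) (2,0) (4,1) (2,1)
Union (8 distinct): (0,1) (2,0) (2,1) (3,1) (3,2) (4,0) (4,1) (4,3)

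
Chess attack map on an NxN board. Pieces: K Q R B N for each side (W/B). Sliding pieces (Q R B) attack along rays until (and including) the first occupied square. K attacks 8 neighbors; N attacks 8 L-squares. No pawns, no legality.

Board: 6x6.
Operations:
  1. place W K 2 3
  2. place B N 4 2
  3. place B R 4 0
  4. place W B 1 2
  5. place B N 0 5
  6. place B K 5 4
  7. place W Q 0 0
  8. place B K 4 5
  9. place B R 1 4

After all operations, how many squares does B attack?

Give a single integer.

Op 1: place WK@(2,3)
Op 2: place BN@(4,2)
Op 3: place BR@(4,0)
Op 4: place WB@(1,2)
Op 5: place BN@(0,5)
Op 6: place BK@(5,4)
Op 7: place WQ@(0,0)
Op 8: place BK@(4,5)
Op 9: place BR@(1,4)
Per-piece attacks for B:
  BN@(0,5): attacks (1,3) (2,4)
  BR@(1,4): attacks (1,5) (1,3) (1,2) (2,4) (3,4) (4,4) (5,4) (0,4) [ray(0,-1) blocked at (1,2); ray(1,0) blocked at (5,4)]
  BR@(4,0): attacks (4,1) (4,2) (5,0) (3,0) (2,0) (1,0) (0,0) [ray(0,1) blocked at (4,2); ray(-1,0) blocked at (0,0)]
  BN@(4,2): attacks (5,4) (3,4) (2,3) (5,0) (3,0) (2,1)
  BK@(4,5): attacks (4,4) (5,5) (3,5) (5,4) (3,4)
  BK@(5,4): attacks (5,5) (5,3) (4,4) (4,5) (4,3)
Union (22 distinct): (0,0) (0,4) (1,0) (1,2) (1,3) (1,5) (2,0) (2,1) (2,3) (2,4) (3,0) (3,4) (3,5) (4,1) (4,2) (4,3) (4,4) (4,5) (5,0) (5,3) (5,4) (5,5)

Answer: 22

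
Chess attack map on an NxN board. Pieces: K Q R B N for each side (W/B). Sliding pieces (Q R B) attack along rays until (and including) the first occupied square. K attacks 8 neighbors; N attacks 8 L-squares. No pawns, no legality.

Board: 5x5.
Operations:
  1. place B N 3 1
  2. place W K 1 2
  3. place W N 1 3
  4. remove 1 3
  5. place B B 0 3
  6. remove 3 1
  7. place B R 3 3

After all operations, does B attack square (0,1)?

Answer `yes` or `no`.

Op 1: place BN@(3,1)
Op 2: place WK@(1,2)
Op 3: place WN@(1,3)
Op 4: remove (1,3)
Op 5: place BB@(0,3)
Op 6: remove (3,1)
Op 7: place BR@(3,3)
Per-piece attacks for B:
  BB@(0,3): attacks (1,4) (1,2) [ray(1,-1) blocked at (1,2)]
  BR@(3,3): attacks (3,4) (3,2) (3,1) (3,0) (4,3) (2,3) (1,3) (0,3) [ray(-1,0) blocked at (0,3)]
B attacks (0,1): no

Answer: no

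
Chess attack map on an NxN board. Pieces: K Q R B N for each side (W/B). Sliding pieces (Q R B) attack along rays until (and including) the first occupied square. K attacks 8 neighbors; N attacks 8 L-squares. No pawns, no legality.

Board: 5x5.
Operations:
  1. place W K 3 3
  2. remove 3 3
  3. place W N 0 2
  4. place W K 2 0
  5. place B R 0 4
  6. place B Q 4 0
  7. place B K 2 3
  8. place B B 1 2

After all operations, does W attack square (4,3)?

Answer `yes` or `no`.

Answer: no

Derivation:
Op 1: place WK@(3,3)
Op 2: remove (3,3)
Op 3: place WN@(0,2)
Op 4: place WK@(2,0)
Op 5: place BR@(0,4)
Op 6: place BQ@(4,0)
Op 7: place BK@(2,3)
Op 8: place BB@(1,2)
Per-piece attacks for W:
  WN@(0,2): attacks (1,4) (2,3) (1,0) (2,1)
  WK@(2,0): attacks (2,1) (3,0) (1,0) (3,1) (1,1)
W attacks (4,3): no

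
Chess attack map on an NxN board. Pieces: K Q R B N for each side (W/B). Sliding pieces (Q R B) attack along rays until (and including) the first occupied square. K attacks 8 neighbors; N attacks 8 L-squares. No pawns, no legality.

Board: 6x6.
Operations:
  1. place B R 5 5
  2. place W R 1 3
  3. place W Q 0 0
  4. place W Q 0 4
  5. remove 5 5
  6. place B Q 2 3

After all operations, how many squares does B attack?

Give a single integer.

Answer: 18

Derivation:
Op 1: place BR@(5,5)
Op 2: place WR@(1,3)
Op 3: place WQ@(0,0)
Op 4: place WQ@(0,4)
Op 5: remove (5,5)
Op 6: place BQ@(2,3)
Per-piece attacks for B:
  BQ@(2,3): attacks (2,4) (2,5) (2,2) (2,1) (2,0) (3,3) (4,3) (5,3) (1,3) (3,4) (4,5) (3,2) (4,1) (5,0) (1,4) (0,5) (1,2) (0,1) [ray(-1,0) blocked at (1,3)]
Union (18 distinct): (0,1) (0,5) (1,2) (1,3) (1,4) (2,0) (2,1) (2,2) (2,4) (2,5) (3,2) (3,3) (3,4) (4,1) (4,3) (4,5) (5,0) (5,3)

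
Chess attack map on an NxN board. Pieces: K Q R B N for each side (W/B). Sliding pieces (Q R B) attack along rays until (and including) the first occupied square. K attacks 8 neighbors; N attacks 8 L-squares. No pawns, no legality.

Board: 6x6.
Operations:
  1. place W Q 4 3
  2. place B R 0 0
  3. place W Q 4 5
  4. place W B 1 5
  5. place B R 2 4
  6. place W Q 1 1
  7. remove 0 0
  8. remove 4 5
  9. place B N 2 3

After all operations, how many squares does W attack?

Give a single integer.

Answer: 29

Derivation:
Op 1: place WQ@(4,3)
Op 2: place BR@(0,0)
Op 3: place WQ@(4,5)
Op 4: place WB@(1,5)
Op 5: place BR@(2,4)
Op 6: place WQ@(1,1)
Op 7: remove (0,0)
Op 8: remove (4,5)
Op 9: place BN@(2,3)
Per-piece attacks for W:
  WQ@(1,1): attacks (1,2) (1,3) (1,4) (1,5) (1,0) (2,1) (3,1) (4,1) (5,1) (0,1) (2,2) (3,3) (4,4) (5,5) (2,0) (0,2) (0,0) [ray(0,1) blocked at (1,5)]
  WB@(1,5): attacks (2,4) (0,4) [ray(1,-1) blocked at (2,4)]
  WQ@(4,3): attacks (4,4) (4,5) (4,2) (4,1) (4,0) (5,3) (3,3) (2,3) (5,4) (5,2) (3,4) (2,5) (3,2) (2,1) (1,0) [ray(-1,0) blocked at (2,3)]
Union (29 distinct): (0,0) (0,1) (0,2) (0,4) (1,0) (1,2) (1,3) (1,4) (1,5) (2,0) (2,1) (2,2) (2,3) (2,4) (2,5) (3,1) (3,2) (3,3) (3,4) (4,0) (4,1) (4,2) (4,4) (4,5) (5,1) (5,2) (5,3) (5,4) (5,5)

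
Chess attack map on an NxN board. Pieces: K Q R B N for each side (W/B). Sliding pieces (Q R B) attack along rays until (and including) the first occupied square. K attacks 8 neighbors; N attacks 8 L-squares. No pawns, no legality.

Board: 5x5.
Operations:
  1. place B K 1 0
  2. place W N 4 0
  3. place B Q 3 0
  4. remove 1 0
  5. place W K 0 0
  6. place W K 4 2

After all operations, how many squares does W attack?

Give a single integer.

Answer: 9

Derivation:
Op 1: place BK@(1,0)
Op 2: place WN@(4,0)
Op 3: place BQ@(3,0)
Op 4: remove (1,0)
Op 5: place WK@(0,0)
Op 6: place WK@(4,2)
Per-piece attacks for W:
  WK@(0,0): attacks (0,1) (1,0) (1,1)
  WN@(4,0): attacks (3,2) (2,1)
  WK@(4,2): attacks (4,3) (4,1) (3,2) (3,3) (3,1)
Union (9 distinct): (0,1) (1,0) (1,1) (2,1) (3,1) (3,2) (3,3) (4,1) (4,3)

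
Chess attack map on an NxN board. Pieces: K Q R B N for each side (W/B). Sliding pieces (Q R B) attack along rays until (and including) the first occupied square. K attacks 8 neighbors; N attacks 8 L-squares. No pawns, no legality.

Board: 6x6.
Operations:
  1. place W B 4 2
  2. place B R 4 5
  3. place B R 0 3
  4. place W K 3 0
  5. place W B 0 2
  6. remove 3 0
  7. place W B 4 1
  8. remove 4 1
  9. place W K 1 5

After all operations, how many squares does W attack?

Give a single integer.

Answer: 14

Derivation:
Op 1: place WB@(4,2)
Op 2: place BR@(4,5)
Op 3: place BR@(0,3)
Op 4: place WK@(3,0)
Op 5: place WB@(0,2)
Op 6: remove (3,0)
Op 7: place WB@(4,1)
Op 8: remove (4,1)
Op 9: place WK@(1,5)
Per-piece attacks for W:
  WB@(0,2): attacks (1,3) (2,4) (3,5) (1,1) (2,0)
  WK@(1,5): attacks (1,4) (2,5) (0,5) (2,4) (0,4)
  WB@(4,2): attacks (5,3) (5,1) (3,3) (2,4) (1,5) (3,1) (2,0) [ray(-1,1) blocked at (1,5)]
Union (14 distinct): (0,4) (0,5) (1,1) (1,3) (1,4) (1,5) (2,0) (2,4) (2,5) (3,1) (3,3) (3,5) (5,1) (5,3)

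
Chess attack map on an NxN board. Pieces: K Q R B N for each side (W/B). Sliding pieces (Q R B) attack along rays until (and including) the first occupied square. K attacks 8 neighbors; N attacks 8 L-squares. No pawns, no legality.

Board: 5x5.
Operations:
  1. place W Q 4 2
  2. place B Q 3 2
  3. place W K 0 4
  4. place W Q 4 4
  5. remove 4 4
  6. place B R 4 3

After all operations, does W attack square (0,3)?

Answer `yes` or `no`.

Op 1: place WQ@(4,2)
Op 2: place BQ@(3,2)
Op 3: place WK@(0,4)
Op 4: place WQ@(4,4)
Op 5: remove (4,4)
Op 6: place BR@(4,3)
Per-piece attacks for W:
  WK@(0,4): attacks (0,3) (1,4) (1,3)
  WQ@(4,2): attacks (4,3) (4,1) (4,0) (3,2) (3,3) (2,4) (3,1) (2,0) [ray(0,1) blocked at (4,3); ray(-1,0) blocked at (3,2)]
W attacks (0,3): yes

Answer: yes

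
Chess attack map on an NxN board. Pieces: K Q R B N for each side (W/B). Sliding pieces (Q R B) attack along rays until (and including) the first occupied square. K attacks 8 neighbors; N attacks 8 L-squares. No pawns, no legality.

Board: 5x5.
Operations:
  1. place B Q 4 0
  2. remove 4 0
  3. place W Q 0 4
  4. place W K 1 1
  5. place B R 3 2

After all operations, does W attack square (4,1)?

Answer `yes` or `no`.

Answer: no

Derivation:
Op 1: place BQ@(4,0)
Op 2: remove (4,0)
Op 3: place WQ@(0,4)
Op 4: place WK@(1,1)
Op 5: place BR@(3,2)
Per-piece attacks for W:
  WQ@(0,4): attacks (0,3) (0,2) (0,1) (0,0) (1,4) (2,4) (3,4) (4,4) (1,3) (2,2) (3,1) (4,0)
  WK@(1,1): attacks (1,2) (1,0) (2,1) (0,1) (2,2) (2,0) (0,2) (0,0)
W attacks (4,1): no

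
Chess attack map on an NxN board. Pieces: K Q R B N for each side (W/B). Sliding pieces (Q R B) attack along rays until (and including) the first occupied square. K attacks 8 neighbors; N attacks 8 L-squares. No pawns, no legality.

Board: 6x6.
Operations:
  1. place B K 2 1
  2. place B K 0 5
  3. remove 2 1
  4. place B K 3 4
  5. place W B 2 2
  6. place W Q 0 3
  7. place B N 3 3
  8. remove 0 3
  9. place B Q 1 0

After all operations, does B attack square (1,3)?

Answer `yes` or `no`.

Answer: yes

Derivation:
Op 1: place BK@(2,1)
Op 2: place BK@(0,5)
Op 3: remove (2,1)
Op 4: place BK@(3,4)
Op 5: place WB@(2,2)
Op 6: place WQ@(0,3)
Op 7: place BN@(3,3)
Op 8: remove (0,3)
Op 9: place BQ@(1,0)
Per-piece attacks for B:
  BK@(0,5): attacks (0,4) (1,5) (1,4)
  BQ@(1,0): attacks (1,1) (1,2) (1,3) (1,4) (1,5) (2,0) (3,0) (4,0) (5,0) (0,0) (2,1) (3,2) (4,3) (5,4) (0,1)
  BN@(3,3): attacks (4,5) (5,4) (2,5) (1,4) (4,1) (5,2) (2,1) (1,2)
  BK@(3,4): attacks (3,5) (3,3) (4,4) (2,4) (4,5) (4,3) (2,5) (2,3)
B attacks (1,3): yes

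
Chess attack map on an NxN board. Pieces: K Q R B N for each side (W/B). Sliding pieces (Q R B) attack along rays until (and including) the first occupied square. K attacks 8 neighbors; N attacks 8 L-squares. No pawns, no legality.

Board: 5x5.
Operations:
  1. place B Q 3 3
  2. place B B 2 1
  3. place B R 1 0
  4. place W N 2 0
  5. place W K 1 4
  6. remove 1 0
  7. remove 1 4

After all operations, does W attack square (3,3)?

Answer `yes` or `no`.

Op 1: place BQ@(3,3)
Op 2: place BB@(2,1)
Op 3: place BR@(1,0)
Op 4: place WN@(2,0)
Op 5: place WK@(1,4)
Op 6: remove (1,0)
Op 7: remove (1,4)
Per-piece attacks for W:
  WN@(2,0): attacks (3,2) (4,1) (1,2) (0,1)
W attacks (3,3): no

Answer: no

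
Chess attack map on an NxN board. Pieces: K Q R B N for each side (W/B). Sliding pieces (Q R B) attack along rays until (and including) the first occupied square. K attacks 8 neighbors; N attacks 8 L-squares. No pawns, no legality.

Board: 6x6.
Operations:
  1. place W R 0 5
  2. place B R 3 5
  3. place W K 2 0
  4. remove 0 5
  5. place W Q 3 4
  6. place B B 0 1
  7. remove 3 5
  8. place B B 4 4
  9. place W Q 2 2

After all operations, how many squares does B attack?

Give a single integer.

Answer: 9

Derivation:
Op 1: place WR@(0,5)
Op 2: place BR@(3,5)
Op 3: place WK@(2,0)
Op 4: remove (0,5)
Op 5: place WQ@(3,4)
Op 6: place BB@(0,1)
Op 7: remove (3,5)
Op 8: place BB@(4,4)
Op 9: place WQ@(2,2)
Per-piece attacks for B:
  BB@(0,1): attacks (1,2) (2,3) (3,4) (1,0) [ray(1,1) blocked at (3,4)]
  BB@(4,4): attacks (5,5) (5,3) (3,5) (3,3) (2,2) [ray(-1,-1) blocked at (2,2)]
Union (9 distinct): (1,0) (1,2) (2,2) (2,3) (3,3) (3,4) (3,5) (5,3) (5,5)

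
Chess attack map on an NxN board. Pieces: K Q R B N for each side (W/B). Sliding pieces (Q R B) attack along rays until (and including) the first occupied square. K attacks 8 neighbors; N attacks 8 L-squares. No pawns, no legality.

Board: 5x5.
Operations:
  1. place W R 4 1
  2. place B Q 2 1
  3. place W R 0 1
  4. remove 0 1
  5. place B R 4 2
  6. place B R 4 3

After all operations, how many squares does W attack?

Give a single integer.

Answer: 4

Derivation:
Op 1: place WR@(4,1)
Op 2: place BQ@(2,1)
Op 3: place WR@(0,1)
Op 4: remove (0,1)
Op 5: place BR@(4,2)
Op 6: place BR@(4,3)
Per-piece attacks for W:
  WR@(4,1): attacks (4,2) (4,0) (3,1) (2,1) [ray(0,1) blocked at (4,2); ray(-1,0) blocked at (2,1)]
Union (4 distinct): (2,1) (3,1) (4,0) (4,2)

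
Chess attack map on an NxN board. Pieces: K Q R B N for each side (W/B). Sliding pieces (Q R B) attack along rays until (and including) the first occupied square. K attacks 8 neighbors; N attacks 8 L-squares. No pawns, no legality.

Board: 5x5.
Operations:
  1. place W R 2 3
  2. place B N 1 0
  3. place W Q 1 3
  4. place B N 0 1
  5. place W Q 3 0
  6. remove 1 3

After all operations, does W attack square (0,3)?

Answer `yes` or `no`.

Op 1: place WR@(2,3)
Op 2: place BN@(1,0)
Op 3: place WQ@(1,3)
Op 4: place BN@(0,1)
Op 5: place WQ@(3,0)
Op 6: remove (1,3)
Per-piece attacks for W:
  WR@(2,3): attacks (2,4) (2,2) (2,1) (2,0) (3,3) (4,3) (1,3) (0,3)
  WQ@(3,0): attacks (3,1) (3,2) (3,3) (3,4) (4,0) (2,0) (1,0) (4,1) (2,1) (1,2) (0,3) [ray(-1,0) blocked at (1,0)]
W attacks (0,3): yes

Answer: yes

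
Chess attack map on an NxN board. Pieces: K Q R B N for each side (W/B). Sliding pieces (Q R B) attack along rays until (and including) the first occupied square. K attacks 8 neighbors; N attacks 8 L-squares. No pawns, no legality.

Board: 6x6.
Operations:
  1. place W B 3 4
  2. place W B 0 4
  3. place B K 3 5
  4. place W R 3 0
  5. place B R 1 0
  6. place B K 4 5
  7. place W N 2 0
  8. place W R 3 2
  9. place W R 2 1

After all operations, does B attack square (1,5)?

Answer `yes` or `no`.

Op 1: place WB@(3,4)
Op 2: place WB@(0,4)
Op 3: place BK@(3,5)
Op 4: place WR@(3,0)
Op 5: place BR@(1,0)
Op 6: place BK@(4,5)
Op 7: place WN@(2,0)
Op 8: place WR@(3,2)
Op 9: place WR@(2,1)
Per-piece attacks for B:
  BR@(1,0): attacks (1,1) (1,2) (1,3) (1,4) (1,5) (2,0) (0,0) [ray(1,0) blocked at (2,0)]
  BK@(3,5): attacks (3,4) (4,5) (2,5) (4,4) (2,4)
  BK@(4,5): attacks (4,4) (5,5) (3,5) (5,4) (3,4)
B attacks (1,5): yes

Answer: yes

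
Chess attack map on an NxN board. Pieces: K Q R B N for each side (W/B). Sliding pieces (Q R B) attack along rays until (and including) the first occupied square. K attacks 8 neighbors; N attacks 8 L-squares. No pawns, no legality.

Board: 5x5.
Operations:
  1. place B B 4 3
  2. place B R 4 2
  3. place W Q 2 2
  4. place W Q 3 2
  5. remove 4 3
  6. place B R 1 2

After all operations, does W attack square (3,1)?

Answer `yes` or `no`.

Answer: yes

Derivation:
Op 1: place BB@(4,3)
Op 2: place BR@(4,2)
Op 3: place WQ@(2,2)
Op 4: place WQ@(3,2)
Op 5: remove (4,3)
Op 6: place BR@(1,2)
Per-piece attacks for W:
  WQ@(2,2): attacks (2,3) (2,4) (2,1) (2,0) (3,2) (1,2) (3,3) (4,4) (3,1) (4,0) (1,3) (0,4) (1,1) (0,0) [ray(1,0) blocked at (3,2); ray(-1,0) blocked at (1,2)]
  WQ@(3,2): attacks (3,3) (3,4) (3,1) (3,0) (4,2) (2,2) (4,3) (4,1) (2,3) (1,4) (2,1) (1,0) [ray(1,0) blocked at (4,2); ray(-1,0) blocked at (2,2)]
W attacks (3,1): yes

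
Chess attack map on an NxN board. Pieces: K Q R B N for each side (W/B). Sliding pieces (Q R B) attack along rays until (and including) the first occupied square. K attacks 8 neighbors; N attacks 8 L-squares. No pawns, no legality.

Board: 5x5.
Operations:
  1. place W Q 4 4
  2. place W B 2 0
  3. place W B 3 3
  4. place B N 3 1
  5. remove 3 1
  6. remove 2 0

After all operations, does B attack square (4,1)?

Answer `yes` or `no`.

Op 1: place WQ@(4,4)
Op 2: place WB@(2,0)
Op 3: place WB@(3,3)
Op 4: place BN@(3,1)
Op 5: remove (3,1)
Op 6: remove (2,0)
Per-piece attacks for B:
B attacks (4,1): no

Answer: no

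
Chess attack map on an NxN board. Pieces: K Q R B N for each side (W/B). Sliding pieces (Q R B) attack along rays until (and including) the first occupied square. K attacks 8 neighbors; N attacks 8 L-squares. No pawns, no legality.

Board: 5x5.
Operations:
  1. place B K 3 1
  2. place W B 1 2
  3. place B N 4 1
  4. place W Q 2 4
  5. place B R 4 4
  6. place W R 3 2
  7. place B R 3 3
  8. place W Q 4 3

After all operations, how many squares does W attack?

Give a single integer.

Op 1: place BK@(3,1)
Op 2: place WB@(1,2)
Op 3: place BN@(4,1)
Op 4: place WQ@(2,4)
Op 5: place BR@(4,4)
Op 6: place WR@(3,2)
Op 7: place BR@(3,3)
Op 8: place WQ@(4,3)
Per-piece attacks for W:
  WB@(1,2): attacks (2,3) (3,4) (2,1) (3,0) (0,3) (0,1)
  WQ@(2,4): attacks (2,3) (2,2) (2,1) (2,0) (3,4) (4,4) (1,4) (0,4) (3,3) (1,3) (0,2) [ray(1,0) blocked at (4,4); ray(1,-1) blocked at (3,3)]
  WR@(3,2): attacks (3,3) (3,1) (4,2) (2,2) (1,2) [ray(0,1) blocked at (3,3); ray(0,-1) blocked at (3,1); ray(-1,0) blocked at (1,2)]
  WQ@(4,3): attacks (4,4) (4,2) (4,1) (3,3) (3,4) (3,2) [ray(0,1) blocked at (4,4); ray(0,-1) blocked at (4,1); ray(-1,0) blocked at (3,3); ray(-1,-1) blocked at (3,2)]
Union (19 distinct): (0,1) (0,2) (0,3) (0,4) (1,2) (1,3) (1,4) (2,0) (2,1) (2,2) (2,3) (3,0) (3,1) (3,2) (3,3) (3,4) (4,1) (4,2) (4,4)

Answer: 19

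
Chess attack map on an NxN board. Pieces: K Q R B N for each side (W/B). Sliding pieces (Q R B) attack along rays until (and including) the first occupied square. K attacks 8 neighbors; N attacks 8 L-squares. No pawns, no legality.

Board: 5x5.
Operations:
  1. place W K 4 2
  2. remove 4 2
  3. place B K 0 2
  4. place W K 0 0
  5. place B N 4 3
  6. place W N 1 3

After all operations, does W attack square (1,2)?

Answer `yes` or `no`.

Op 1: place WK@(4,2)
Op 2: remove (4,2)
Op 3: place BK@(0,2)
Op 4: place WK@(0,0)
Op 5: place BN@(4,3)
Op 6: place WN@(1,3)
Per-piece attacks for W:
  WK@(0,0): attacks (0,1) (1,0) (1,1)
  WN@(1,3): attacks (3,4) (2,1) (3,2) (0,1)
W attacks (1,2): no

Answer: no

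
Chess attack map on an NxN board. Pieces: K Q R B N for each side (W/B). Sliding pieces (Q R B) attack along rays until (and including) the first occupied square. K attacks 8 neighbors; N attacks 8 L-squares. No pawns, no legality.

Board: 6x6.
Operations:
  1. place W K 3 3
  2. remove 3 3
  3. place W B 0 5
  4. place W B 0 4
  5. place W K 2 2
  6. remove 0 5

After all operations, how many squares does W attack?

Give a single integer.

Answer: 10

Derivation:
Op 1: place WK@(3,3)
Op 2: remove (3,3)
Op 3: place WB@(0,5)
Op 4: place WB@(0,4)
Op 5: place WK@(2,2)
Op 6: remove (0,5)
Per-piece attacks for W:
  WB@(0,4): attacks (1,5) (1,3) (2,2) [ray(1,-1) blocked at (2,2)]
  WK@(2,2): attacks (2,3) (2,1) (3,2) (1,2) (3,3) (3,1) (1,3) (1,1)
Union (10 distinct): (1,1) (1,2) (1,3) (1,5) (2,1) (2,2) (2,3) (3,1) (3,2) (3,3)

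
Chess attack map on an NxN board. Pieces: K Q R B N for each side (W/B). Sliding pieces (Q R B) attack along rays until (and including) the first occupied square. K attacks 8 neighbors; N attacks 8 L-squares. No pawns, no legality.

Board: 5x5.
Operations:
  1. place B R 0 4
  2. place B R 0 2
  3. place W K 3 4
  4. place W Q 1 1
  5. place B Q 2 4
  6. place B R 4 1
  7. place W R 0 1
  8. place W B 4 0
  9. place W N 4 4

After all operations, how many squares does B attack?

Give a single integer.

Op 1: place BR@(0,4)
Op 2: place BR@(0,2)
Op 3: place WK@(3,4)
Op 4: place WQ@(1,1)
Op 5: place BQ@(2,4)
Op 6: place BR@(4,1)
Op 7: place WR@(0,1)
Op 8: place WB@(4,0)
Op 9: place WN@(4,4)
Per-piece attacks for B:
  BR@(0,2): attacks (0,3) (0,4) (0,1) (1,2) (2,2) (3,2) (4,2) [ray(0,1) blocked at (0,4); ray(0,-1) blocked at (0,1)]
  BR@(0,4): attacks (0,3) (0,2) (1,4) (2,4) [ray(0,-1) blocked at (0,2); ray(1,0) blocked at (2,4)]
  BQ@(2,4): attacks (2,3) (2,2) (2,1) (2,0) (3,4) (1,4) (0,4) (3,3) (4,2) (1,3) (0,2) [ray(1,0) blocked at (3,4); ray(-1,0) blocked at (0,4); ray(-1,-1) blocked at (0,2)]
  BR@(4,1): attacks (4,2) (4,3) (4,4) (4,0) (3,1) (2,1) (1,1) [ray(0,1) blocked at (4,4); ray(0,-1) blocked at (4,0); ray(-1,0) blocked at (1,1)]
Union (21 distinct): (0,1) (0,2) (0,3) (0,4) (1,1) (1,2) (1,3) (1,4) (2,0) (2,1) (2,2) (2,3) (2,4) (3,1) (3,2) (3,3) (3,4) (4,0) (4,2) (4,3) (4,4)

Answer: 21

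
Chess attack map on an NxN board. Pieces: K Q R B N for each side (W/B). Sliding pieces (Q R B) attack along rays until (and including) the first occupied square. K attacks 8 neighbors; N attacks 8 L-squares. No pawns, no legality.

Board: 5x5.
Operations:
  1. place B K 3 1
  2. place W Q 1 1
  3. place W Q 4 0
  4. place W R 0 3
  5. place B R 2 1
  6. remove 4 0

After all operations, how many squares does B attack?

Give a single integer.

Answer: 12

Derivation:
Op 1: place BK@(3,1)
Op 2: place WQ@(1,1)
Op 3: place WQ@(4,0)
Op 4: place WR@(0,3)
Op 5: place BR@(2,1)
Op 6: remove (4,0)
Per-piece attacks for B:
  BR@(2,1): attacks (2,2) (2,3) (2,4) (2,0) (3,1) (1,1) [ray(1,0) blocked at (3,1); ray(-1,0) blocked at (1,1)]
  BK@(3,1): attacks (3,2) (3,0) (4,1) (2,1) (4,2) (4,0) (2,2) (2,0)
Union (12 distinct): (1,1) (2,0) (2,1) (2,2) (2,3) (2,4) (3,0) (3,1) (3,2) (4,0) (4,1) (4,2)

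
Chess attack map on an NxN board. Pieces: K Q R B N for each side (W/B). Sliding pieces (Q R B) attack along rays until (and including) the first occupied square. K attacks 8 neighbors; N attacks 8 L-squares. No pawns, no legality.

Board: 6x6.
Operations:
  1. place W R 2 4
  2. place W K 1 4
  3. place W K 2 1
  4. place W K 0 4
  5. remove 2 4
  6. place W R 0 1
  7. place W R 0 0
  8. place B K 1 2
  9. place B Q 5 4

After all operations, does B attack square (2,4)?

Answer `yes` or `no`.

Answer: yes

Derivation:
Op 1: place WR@(2,4)
Op 2: place WK@(1,4)
Op 3: place WK@(2,1)
Op 4: place WK@(0,4)
Op 5: remove (2,4)
Op 6: place WR@(0,1)
Op 7: place WR@(0,0)
Op 8: place BK@(1,2)
Op 9: place BQ@(5,4)
Per-piece attacks for B:
  BK@(1,2): attacks (1,3) (1,1) (2,2) (0,2) (2,3) (2,1) (0,3) (0,1)
  BQ@(5,4): attacks (5,5) (5,3) (5,2) (5,1) (5,0) (4,4) (3,4) (2,4) (1,4) (4,5) (4,3) (3,2) (2,1) [ray(-1,0) blocked at (1,4); ray(-1,-1) blocked at (2,1)]
B attacks (2,4): yes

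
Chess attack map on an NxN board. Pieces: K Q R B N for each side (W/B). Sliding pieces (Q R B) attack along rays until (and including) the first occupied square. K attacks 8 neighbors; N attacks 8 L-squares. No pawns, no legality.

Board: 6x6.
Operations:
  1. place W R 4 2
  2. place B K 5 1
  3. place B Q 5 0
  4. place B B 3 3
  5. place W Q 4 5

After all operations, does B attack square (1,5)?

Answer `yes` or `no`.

Answer: yes

Derivation:
Op 1: place WR@(4,2)
Op 2: place BK@(5,1)
Op 3: place BQ@(5,0)
Op 4: place BB@(3,3)
Op 5: place WQ@(4,5)
Per-piece attacks for B:
  BB@(3,3): attacks (4,4) (5,5) (4,2) (2,4) (1,5) (2,2) (1,1) (0,0) [ray(1,-1) blocked at (4,2)]
  BQ@(5,0): attacks (5,1) (4,0) (3,0) (2,0) (1,0) (0,0) (4,1) (3,2) (2,3) (1,4) (0,5) [ray(0,1) blocked at (5,1)]
  BK@(5,1): attacks (5,2) (5,0) (4,1) (4,2) (4,0)
B attacks (1,5): yes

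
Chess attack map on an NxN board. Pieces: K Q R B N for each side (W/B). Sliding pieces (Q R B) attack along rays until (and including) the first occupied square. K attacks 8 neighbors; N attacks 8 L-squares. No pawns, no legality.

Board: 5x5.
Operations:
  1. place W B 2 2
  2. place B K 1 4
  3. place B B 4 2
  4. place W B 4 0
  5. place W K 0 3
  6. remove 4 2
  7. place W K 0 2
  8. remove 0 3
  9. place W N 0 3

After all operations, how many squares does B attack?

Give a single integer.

Op 1: place WB@(2,2)
Op 2: place BK@(1,4)
Op 3: place BB@(4,2)
Op 4: place WB@(4,0)
Op 5: place WK@(0,3)
Op 6: remove (4,2)
Op 7: place WK@(0,2)
Op 8: remove (0,3)
Op 9: place WN@(0,3)
Per-piece attacks for B:
  BK@(1,4): attacks (1,3) (2,4) (0,4) (2,3) (0,3)
Union (5 distinct): (0,3) (0,4) (1,3) (2,3) (2,4)

Answer: 5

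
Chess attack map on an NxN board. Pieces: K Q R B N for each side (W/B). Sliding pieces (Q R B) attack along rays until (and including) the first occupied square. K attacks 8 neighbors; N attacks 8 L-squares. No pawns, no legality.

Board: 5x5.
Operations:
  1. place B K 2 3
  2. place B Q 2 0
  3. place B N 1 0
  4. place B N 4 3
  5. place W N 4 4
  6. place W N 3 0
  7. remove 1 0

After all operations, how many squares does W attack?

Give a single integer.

Answer: 5

Derivation:
Op 1: place BK@(2,3)
Op 2: place BQ@(2,0)
Op 3: place BN@(1,0)
Op 4: place BN@(4,3)
Op 5: place WN@(4,4)
Op 6: place WN@(3,0)
Op 7: remove (1,0)
Per-piece attacks for W:
  WN@(3,0): attacks (4,2) (2,2) (1,1)
  WN@(4,4): attacks (3,2) (2,3)
Union (5 distinct): (1,1) (2,2) (2,3) (3,2) (4,2)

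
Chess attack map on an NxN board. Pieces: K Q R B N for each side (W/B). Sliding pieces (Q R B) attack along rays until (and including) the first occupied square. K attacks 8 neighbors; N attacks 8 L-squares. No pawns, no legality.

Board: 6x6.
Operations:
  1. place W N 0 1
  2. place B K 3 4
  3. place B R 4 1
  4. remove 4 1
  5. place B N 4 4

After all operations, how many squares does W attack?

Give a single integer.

Op 1: place WN@(0,1)
Op 2: place BK@(3,4)
Op 3: place BR@(4,1)
Op 4: remove (4,1)
Op 5: place BN@(4,4)
Per-piece attacks for W:
  WN@(0,1): attacks (1,3) (2,2) (2,0)
Union (3 distinct): (1,3) (2,0) (2,2)

Answer: 3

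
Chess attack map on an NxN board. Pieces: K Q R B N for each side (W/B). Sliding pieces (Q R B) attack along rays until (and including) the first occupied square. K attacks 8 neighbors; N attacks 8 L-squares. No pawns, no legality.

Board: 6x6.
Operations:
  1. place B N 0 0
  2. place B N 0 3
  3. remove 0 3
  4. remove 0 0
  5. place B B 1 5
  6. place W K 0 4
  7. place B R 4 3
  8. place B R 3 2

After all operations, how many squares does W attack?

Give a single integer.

Op 1: place BN@(0,0)
Op 2: place BN@(0,3)
Op 3: remove (0,3)
Op 4: remove (0,0)
Op 5: place BB@(1,5)
Op 6: place WK@(0,4)
Op 7: place BR@(4,3)
Op 8: place BR@(3,2)
Per-piece attacks for W:
  WK@(0,4): attacks (0,5) (0,3) (1,4) (1,5) (1,3)
Union (5 distinct): (0,3) (0,5) (1,3) (1,4) (1,5)

Answer: 5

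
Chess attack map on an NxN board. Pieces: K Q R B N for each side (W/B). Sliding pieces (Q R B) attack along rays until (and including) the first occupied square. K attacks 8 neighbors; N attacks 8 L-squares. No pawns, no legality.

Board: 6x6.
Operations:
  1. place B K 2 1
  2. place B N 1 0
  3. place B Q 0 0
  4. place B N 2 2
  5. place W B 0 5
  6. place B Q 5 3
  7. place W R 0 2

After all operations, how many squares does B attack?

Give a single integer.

Op 1: place BK@(2,1)
Op 2: place BN@(1,0)
Op 3: place BQ@(0,0)
Op 4: place BN@(2,2)
Op 5: place WB@(0,5)
Op 6: place BQ@(5,3)
Op 7: place WR@(0,2)
Per-piece attacks for B:
  BQ@(0,0): attacks (0,1) (0,2) (1,0) (1,1) (2,2) [ray(0,1) blocked at (0,2); ray(1,0) blocked at (1,0); ray(1,1) blocked at (2,2)]
  BN@(1,0): attacks (2,2) (3,1) (0,2)
  BK@(2,1): attacks (2,2) (2,0) (3,1) (1,1) (3,2) (3,0) (1,2) (1,0)
  BN@(2,2): attacks (3,4) (4,3) (1,4) (0,3) (3,0) (4,1) (1,0) (0,1)
  BQ@(5,3): attacks (5,4) (5,5) (5,2) (5,1) (5,0) (4,3) (3,3) (2,3) (1,3) (0,3) (4,4) (3,5) (4,2) (3,1) (2,0)
Union (26 distinct): (0,1) (0,2) (0,3) (1,0) (1,1) (1,2) (1,3) (1,4) (2,0) (2,2) (2,3) (3,0) (3,1) (3,2) (3,3) (3,4) (3,5) (4,1) (4,2) (4,3) (4,4) (5,0) (5,1) (5,2) (5,4) (5,5)

Answer: 26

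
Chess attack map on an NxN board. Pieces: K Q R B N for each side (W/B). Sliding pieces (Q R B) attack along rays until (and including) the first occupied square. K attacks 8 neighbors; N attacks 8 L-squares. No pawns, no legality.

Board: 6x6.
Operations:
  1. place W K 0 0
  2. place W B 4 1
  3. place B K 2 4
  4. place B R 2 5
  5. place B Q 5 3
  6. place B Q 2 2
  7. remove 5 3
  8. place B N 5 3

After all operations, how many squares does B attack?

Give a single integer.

Op 1: place WK@(0,0)
Op 2: place WB@(4,1)
Op 3: place BK@(2,4)
Op 4: place BR@(2,5)
Op 5: place BQ@(5,3)
Op 6: place BQ@(2,2)
Op 7: remove (5,3)
Op 8: place BN@(5,3)
Per-piece attacks for B:
  BQ@(2,2): attacks (2,3) (2,4) (2,1) (2,0) (3,2) (4,2) (5,2) (1,2) (0,2) (3,3) (4,4) (5,5) (3,1) (4,0) (1,3) (0,4) (1,1) (0,0) [ray(0,1) blocked at (2,4); ray(-1,-1) blocked at (0,0)]
  BK@(2,4): attacks (2,5) (2,3) (3,4) (1,4) (3,5) (3,3) (1,5) (1,3)
  BR@(2,5): attacks (2,4) (3,5) (4,5) (5,5) (1,5) (0,5) [ray(0,-1) blocked at (2,4)]
  BN@(5,3): attacks (4,5) (3,4) (4,1) (3,2)
Union (26 distinct): (0,0) (0,2) (0,4) (0,5) (1,1) (1,2) (1,3) (1,4) (1,5) (2,0) (2,1) (2,3) (2,4) (2,5) (3,1) (3,2) (3,3) (3,4) (3,5) (4,0) (4,1) (4,2) (4,4) (4,5) (5,2) (5,5)

Answer: 26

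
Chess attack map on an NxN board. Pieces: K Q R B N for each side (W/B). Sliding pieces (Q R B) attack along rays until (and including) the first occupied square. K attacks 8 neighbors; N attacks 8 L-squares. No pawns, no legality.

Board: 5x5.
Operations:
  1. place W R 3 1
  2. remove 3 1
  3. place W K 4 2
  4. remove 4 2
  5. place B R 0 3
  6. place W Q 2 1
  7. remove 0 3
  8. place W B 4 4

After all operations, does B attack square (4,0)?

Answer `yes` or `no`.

Answer: no

Derivation:
Op 1: place WR@(3,1)
Op 2: remove (3,1)
Op 3: place WK@(4,2)
Op 4: remove (4,2)
Op 5: place BR@(0,3)
Op 6: place WQ@(2,1)
Op 7: remove (0,3)
Op 8: place WB@(4,4)
Per-piece attacks for B:
B attacks (4,0): no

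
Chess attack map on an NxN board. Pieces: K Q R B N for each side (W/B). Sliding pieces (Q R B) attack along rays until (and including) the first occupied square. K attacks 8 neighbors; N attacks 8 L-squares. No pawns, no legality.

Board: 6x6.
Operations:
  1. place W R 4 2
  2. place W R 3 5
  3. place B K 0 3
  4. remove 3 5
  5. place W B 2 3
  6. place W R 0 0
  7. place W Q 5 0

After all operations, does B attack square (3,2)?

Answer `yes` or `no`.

Op 1: place WR@(4,2)
Op 2: place WR@(3,5)
Op 3: place BK@(0,3)
Op 4: remove (3,5)
Op 5: place WB@(2,3)
Op 6: place WR@(0,0)
Op 7: place WQ@(5,0)
Per-piece attacks for B:
  BK@(0,3): attacks (0,4) (0,2) (1,3) (1,4) (1,2)
B attacks (3,2): no

Answer: no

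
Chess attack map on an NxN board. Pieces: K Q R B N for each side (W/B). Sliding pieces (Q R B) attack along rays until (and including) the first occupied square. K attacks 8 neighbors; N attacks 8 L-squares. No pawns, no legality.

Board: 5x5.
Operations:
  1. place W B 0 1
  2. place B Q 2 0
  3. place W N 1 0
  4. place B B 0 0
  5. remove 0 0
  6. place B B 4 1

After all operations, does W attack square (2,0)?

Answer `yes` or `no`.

Answer: no

Derivation:
Op 1: place WB@(0,1)
Op 2: place BQ@(2,0)
Op 3: place WN@(1,0)
Op 4: place BB@(0,0)
Op 5: remove (0,0)
Op 6: place BB@(4,1)
Per-piece attacks for W:
  WB@(0,1): attacks (1,2) (2,3) (3,4) (1,0) [ray(1,-1) blocked at (1,0)]
  WN@(1,0): attacks (2,2) (3,1) (0,2)
W attacks (2,0): no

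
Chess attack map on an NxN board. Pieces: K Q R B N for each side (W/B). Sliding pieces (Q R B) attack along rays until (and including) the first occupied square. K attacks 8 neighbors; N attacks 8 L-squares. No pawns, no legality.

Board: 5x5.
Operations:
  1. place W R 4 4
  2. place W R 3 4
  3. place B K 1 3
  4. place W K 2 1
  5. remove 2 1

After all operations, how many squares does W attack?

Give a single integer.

Op 1: place WR@(4,4)
Op 2: place WR@(3,4)
Op 3: place BK@(1,3)
Op 4: place WK@(2,1)
Op 5: remove (2,1)
Per-piece attacks for W:
  WR@(3,4): attacks (3,3) (3,2) (3,1) (3,0) (4,4) (2,4) (1,4) (0,4) [ray(1,0) blocked at (4,4)]
  WR@(4,4): attacks (4,3) (4,2) (4,1) (4,0) (3,4) [ray(-1,0) blocked at (3,4)]
Union (13 distinct): (0,4) (1,4) (2,4) (3,0) (3,1) (3,2) (3,3) (3,4) (4,0) (4,1) (4,2) (4,3) (4,4)

Answer: 13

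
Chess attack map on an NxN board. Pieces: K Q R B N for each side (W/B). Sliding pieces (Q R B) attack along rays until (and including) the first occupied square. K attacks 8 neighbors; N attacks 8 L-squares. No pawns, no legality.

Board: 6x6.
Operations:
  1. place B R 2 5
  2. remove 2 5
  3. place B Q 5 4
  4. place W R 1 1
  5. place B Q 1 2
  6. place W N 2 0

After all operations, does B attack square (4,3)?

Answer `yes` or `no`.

Op 1: place BR@(2,5)
Op 2: remove (2,5)
Op 3: place BQ@(5,4)
Op 4: place WR@(1,1)
Op 5: place BQ@(1,2)
Op 6: place WN@(2,0)
Per-piece attacks for B:
  BQ@(1,2): attacks (1,3) (1,4) (1,5) (1,1) (2,2) (3,2) (4,2) (5,2) (0,2) (2,3) (3,4) (4,5) (2,1) (3,0) (0,3) (0,1) [ray(0,-1) blocked at (1,1)]
  BQ@(5,4): attacks (5,5) (5,3) (5,2) (5,1) (5,0) (4,4) (3,4) (2,4) (1,4) (0,4) (4,5) (4,3) (3,2) (2,1) (1,0)
B attacks (4,3): yes

Answer: yes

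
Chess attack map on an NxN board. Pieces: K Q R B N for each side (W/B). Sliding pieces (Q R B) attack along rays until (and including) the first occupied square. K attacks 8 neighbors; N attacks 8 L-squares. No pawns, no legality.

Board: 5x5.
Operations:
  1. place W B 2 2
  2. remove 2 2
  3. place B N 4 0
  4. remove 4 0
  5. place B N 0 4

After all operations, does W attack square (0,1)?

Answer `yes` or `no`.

Op 1: place WB@(2,2)
Op 2: remove (2,2)
Op 3: place BN@(4,0)
Op 4: remove (4,0)
Op 5: place BN@(0,4)
Per-piece attacks for W:
W attacks (0,1): no

Answer: no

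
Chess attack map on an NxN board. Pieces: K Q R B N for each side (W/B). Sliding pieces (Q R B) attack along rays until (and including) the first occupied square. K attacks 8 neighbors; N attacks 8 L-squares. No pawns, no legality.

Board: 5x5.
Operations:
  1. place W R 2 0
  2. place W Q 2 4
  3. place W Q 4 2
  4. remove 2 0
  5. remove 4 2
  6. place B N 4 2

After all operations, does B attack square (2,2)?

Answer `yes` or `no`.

Op 1: place WR@(2,0)
Op 2: place WQ@(2,4)
Op 3: place WQ@(4,2)
Op 4: remove (2,0)
Op 5: remove (4,2)
Op 6: place BN@(4,2)
Per-piece attacks for B:
  BN@(4,2): attacks (3,4) (2,3) (3,0) (2,1)
B attacks (2,2): no

Answer: no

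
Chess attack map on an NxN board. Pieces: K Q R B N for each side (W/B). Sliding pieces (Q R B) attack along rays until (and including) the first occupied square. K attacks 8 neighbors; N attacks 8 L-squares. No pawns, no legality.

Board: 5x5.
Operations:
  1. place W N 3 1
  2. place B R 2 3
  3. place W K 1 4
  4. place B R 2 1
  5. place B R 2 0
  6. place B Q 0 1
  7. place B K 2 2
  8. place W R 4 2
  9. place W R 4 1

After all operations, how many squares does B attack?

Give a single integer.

Answer: 20

Derivation:
Op 1: place WN@(3,1)
Op 2: place BR@(2,3)
Op 3: place WK@(1,4)
Op 4: place BR@(2,1)
Op 5: place BR@(2,0)
Op 6: place BQ@(0,1)
Op 7: place BK@(2,2)
Op 8: place WR@(4,2)
Op 9: place WR@(4,1)
Per-piece attacks for B:
  BQ@(0,1): attacks (0,2) (0,3) (0,4) (0,0) (1,1) (2,1) (1,2) (2,3) (1,0) [ray(1,0) blocked at (2,1); ray(1,1) blocked at (2,3)]
  BR@(2,0): attacks (2,1) (3,0) (4,0) (1,0) (0,0) [ray(0,1) blocked at (2,1)]
  BR@(2,1): attacks (2,2) (2,0) (3,1) (1,1) (0,1) [ray(0,1) blocked at (2,2); ray(0,-1) blocked at (2,0); ray(1,0) blocked at (3,1); ray(-1,0) blocked at (0,1)]
  BK@(2,2): attacks (2,3) (2,1) (3,2) (1,2) (3,3) (3,1) (1,3) (1,1)
  BR@(2,3): attacks (2,4) (2,2) (3,3) (4,3) (1,3) (0,3) [ray(0,-1) blocked at (2,2)]
Union (20 distinct): (0,0) (0,1) (0,2) (0,3) (0,4) (1,0) (1,1) (1,2) (1,3) (2,0) (2,1) (2,2) (2,3) (2,4) (3,0) (3,1) (3,2) (3,3) (4,0) (4,3)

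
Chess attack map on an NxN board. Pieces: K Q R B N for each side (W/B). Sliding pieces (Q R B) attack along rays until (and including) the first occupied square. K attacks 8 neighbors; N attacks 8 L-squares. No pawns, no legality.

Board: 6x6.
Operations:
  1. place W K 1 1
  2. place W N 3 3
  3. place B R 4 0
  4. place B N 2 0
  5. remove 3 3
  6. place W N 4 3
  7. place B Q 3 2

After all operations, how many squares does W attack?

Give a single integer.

Op 1: place WK@(1,1)
Op 2: place WN@(3,3)
Op 3: place BR@(4,0)
Op 4: place BN@(2,0)
Op 5: remove (3,3)
Op 6: place WN@(4,3)
Op 7: place BQ@(3,2)
Per-piece attacks for W:
  WK@(1,1): attacks (1,2) (1,0) (2,1) (0,1) (2,2) (2,0) (0,2) (0,0)
  WN@(4,3): attacks (5,5) (3,5) (2,4) (5,1) (3,1) (2,2)
Union (13 distinct): (0,0) (0,1) (0,2) (1,0) (1,2) (2,0) (2,1) (2,2) (2,4) (3,1) (3,5) (5,1) (5,5)

Answer: 13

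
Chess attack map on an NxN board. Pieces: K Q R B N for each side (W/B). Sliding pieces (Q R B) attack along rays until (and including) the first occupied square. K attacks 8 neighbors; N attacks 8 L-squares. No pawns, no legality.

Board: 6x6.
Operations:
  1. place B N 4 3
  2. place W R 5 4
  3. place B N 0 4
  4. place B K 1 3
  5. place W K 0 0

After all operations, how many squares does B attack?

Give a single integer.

Op 1: place BN@(4,3)
Op 2: place WR@(5,4)
Op 3: place BN@(0,4)
Op 4: place BK@(1,3)
Op 5: place WK@(0,0)
Per-piece attacks for B:
  BN@(0,4): attacks (2,5) (1,2) (2,3)
  BK@(1,3): attacks (1,4) (1,2) (2,3) (0,3) (2,4) (2,2) (0,4) (0,2)
  BN@(4,3): attacks (5,5) (3,5) (2,4) (5,1) (3,1) (2,2)
Union (13 distinct): (0,2) (0,3) (0,4) (1,2) (1,4) (2,2) (2,3) (2,4) (2,5) (3,1) (3,5) (5,1) (5,5)

Answer: 13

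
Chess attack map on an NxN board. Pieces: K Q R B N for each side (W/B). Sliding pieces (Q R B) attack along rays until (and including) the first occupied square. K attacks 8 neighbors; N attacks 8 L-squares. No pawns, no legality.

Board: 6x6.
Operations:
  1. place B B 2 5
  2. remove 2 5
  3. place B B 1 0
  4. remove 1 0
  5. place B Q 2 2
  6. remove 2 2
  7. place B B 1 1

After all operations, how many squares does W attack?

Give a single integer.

Answer: 0

Derivation:
Op 1: place BB@(2,5)
Op 2: remove (2,5)
Op 3: place BB@(1,0)
Op 4: remove (1,0)
Op 5: place BQ@(2,2)
Op 6: remove (2,2)
Op 7: place BB@(1,1)
Per-piece attacks for W:
Union (0 distinct): (none)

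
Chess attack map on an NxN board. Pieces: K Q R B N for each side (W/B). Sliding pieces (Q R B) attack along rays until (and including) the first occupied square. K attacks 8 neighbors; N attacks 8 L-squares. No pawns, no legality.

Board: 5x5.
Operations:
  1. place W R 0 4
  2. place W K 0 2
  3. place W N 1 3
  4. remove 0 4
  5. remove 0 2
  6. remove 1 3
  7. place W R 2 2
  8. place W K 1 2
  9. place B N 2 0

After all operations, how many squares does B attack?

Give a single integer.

Op 1: place WR@(0,4)
Op 2: place WK@(0,2)
Op 3: place WN@(1,3)
Op 4: remove (0,4)
Op 5: remove (0,2)
Op 6: remove (1,3)
Op 7: place WR@(2,2)
Op 8: place WK@(1,2)
Op 9: place BN@(2,0)
Per-piece attacks for B:
  BN@(2,0): attacks (3,2) (4,1) (1,2) (0,1)
Union (4 distinct): (0,1) (1,2) (3,2) (4,1)

Answer: 4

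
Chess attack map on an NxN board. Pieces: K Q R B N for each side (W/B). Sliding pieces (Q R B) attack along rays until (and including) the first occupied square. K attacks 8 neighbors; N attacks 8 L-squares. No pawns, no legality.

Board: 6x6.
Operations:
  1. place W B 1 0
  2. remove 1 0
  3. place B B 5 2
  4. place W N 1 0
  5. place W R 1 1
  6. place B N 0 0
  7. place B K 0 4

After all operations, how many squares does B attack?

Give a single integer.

Answer: 12

Derivation:
Op 1: place WB@(1,0)
Op 2: remove (1,0)
Op 3: place BB@(5,2)
Op 4: place WN@(1,0)
Op 5: place WR@(1,1)
Op 6: place BN@(0,0)
Op 7: place BK@(0,4)
Per-piece attacks for B:
  BN@(0,0): attacks (1,2) (2,1)
  BK@(0,4): attacks (0,5) (0,3) (1,4) (1,5) (1,3)
  BB@(5,2): attacks (4,3) (3,4) (2,5) (4,1) (3,0)
Union (12 distinct): (0,3) (0,5) (1,2) (1,3) (1,4) (1,5) (2,1) (2,5) (3,0) (3,4) (4,1) (4,3)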